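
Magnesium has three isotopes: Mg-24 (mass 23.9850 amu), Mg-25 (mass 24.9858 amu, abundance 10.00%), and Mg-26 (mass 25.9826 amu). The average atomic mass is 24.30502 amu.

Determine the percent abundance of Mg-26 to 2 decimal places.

The remaining 90.00% is split between Mg-24 (fraction x) and Mg-26 (fraction 0.9000 − x).
Substituting: 23.9850x + 25.9826(0.9000 − x) = 21.80644
(23.9850 − 25.9826)x = -1.5779  ⇒  x = 0.78990, y = 0.11010
Mg-24: 78.99%, Mg-26: 11.01%.

11.01%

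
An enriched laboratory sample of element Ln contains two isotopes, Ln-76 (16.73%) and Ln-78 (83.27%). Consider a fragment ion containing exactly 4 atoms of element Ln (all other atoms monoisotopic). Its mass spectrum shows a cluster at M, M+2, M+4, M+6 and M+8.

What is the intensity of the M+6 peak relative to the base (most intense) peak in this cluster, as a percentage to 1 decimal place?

(0.1673 + 0.8327)^4 gives M 0.0008, M+2 0.0156, M+4 0.1164, M+6 0.3864, M+8 0.4808; the largest is M+8.
P(M+8) = C(4,4) × 0.1673^0 × 0.8327^4 = 1 × 1.0000 × 0.48078871 = 0.480789 (base)
P(M+6) = C(4,3) × 0.1673^1 × 0.8327^3 = 4 × 0.1673 × 0.57738526 = 0.386386
Relative intensity = 0.386386 / 0.480789 × 100 = 80.4

80.4%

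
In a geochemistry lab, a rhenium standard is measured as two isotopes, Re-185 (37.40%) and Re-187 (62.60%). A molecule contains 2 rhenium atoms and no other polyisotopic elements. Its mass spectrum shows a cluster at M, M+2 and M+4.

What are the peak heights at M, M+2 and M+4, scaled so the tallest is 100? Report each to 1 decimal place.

29.9 : 100.0 : 83.7

The 2 Re atoms are independent, so intensities follow the terms of (0.3740 + 0.6260)^2.
P(M) = 0.3740^2 = 0.139876
P(M+2) = 2 × 0.3740^1 × 0.6260^1 = 0.468248
P(M+4) = 0.6260^2 = 0.391876
The M+2 peak is largest (0.468248); scaling to 100 gives 29.9 : 100.0 : 83.7.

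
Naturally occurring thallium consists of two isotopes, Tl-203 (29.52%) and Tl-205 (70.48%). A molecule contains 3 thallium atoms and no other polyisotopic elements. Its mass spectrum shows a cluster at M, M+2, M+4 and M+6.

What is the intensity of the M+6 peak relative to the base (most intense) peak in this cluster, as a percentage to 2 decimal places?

Binomial terms of (0.2952 + 0.7048)^3: M 0.0257, M+2 0.1843, M+4 0.4399, M+6 0.3501 → M+4 is the base peak.
P(M+4) = C(3,2) × 0.2952^1 × 0.7048^2 = 3 × 0.2952 × 0.49674304 = 0.439916 (base)
P(M+6) = C(3,3) × 0.2952^0 × 0.7048^3 = 1 × 1.0000 × 0.35010449 = 0.350104
Relative intensity = 0.350104 / 0.439916 × 100 = 79.58

79.58%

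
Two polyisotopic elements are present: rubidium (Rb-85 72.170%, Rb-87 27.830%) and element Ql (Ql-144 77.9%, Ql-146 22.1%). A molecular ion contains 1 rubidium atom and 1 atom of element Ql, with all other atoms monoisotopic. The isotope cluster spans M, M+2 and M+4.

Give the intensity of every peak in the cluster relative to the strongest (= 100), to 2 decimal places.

100.00 : 66.93 : 10.94

Rubidium pattern (n=1): 0.7217 : 0.2783
Element Ql pattern (n=1): 0.7790 : 0.2210
Convolve the two distributions (both contribute in 2-u steps):
  M: 0.7217×0.7790 = 0.562204
  M+2: 0.7217×0.2210 + 0.2783×0.7790 = 0.376291
  M+4: 0.2783×0.2210 = 0.061504
Scale to base peak (0.562204) = 100: 100.00 : 66.93 : 10.94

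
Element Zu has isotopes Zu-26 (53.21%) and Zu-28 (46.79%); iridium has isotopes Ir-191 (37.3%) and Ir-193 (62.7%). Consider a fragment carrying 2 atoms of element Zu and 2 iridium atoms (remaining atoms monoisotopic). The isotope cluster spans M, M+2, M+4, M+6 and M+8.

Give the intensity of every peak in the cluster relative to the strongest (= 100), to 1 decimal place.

Element Zu pattern (n=2): 0.28313041 : 0.49793918 : 0.21893041
Iridium pattern (n=2): 0.139129 : 0.467742 : 0.393129
Convolve the two distributions (both contribute in 2-u steps):
  M: 0.28313041×0.139129 = 0.039392
  M+2: 0.28313041×0.467742 + 0.49793918×0.139129 = 0.201710
  M+4: 0.28313041×0.393129 + 0.49793918×0.467742 + 0.21893041×0.139129 = 0.374673
  M+6: 0.49793918×0.393129 + 0.21893041×0.467742 = 0.298157
  M+8: 0.21893041×0.393129 = 0.086068
Scale to base peak (0.374673) = 100: 10.5 : 53.8 : 100.0 : 79.6 : 23.0

10.5 : 53.8 : 100.0 : 79.6 : 23.0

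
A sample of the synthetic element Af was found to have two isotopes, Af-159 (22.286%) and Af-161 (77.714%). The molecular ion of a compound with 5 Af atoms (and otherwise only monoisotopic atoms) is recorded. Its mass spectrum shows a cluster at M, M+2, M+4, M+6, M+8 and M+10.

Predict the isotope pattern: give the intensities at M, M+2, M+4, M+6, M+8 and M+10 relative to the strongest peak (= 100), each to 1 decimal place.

The 5 Af atoms are independent, so intensities follow the terms of (0.22286 + 0.77714)^5.
P(M) = 0.22286^5 = 0.000550
P(M+2) = 5 × 0.22286^4 × 0.77714^1 = 0.009585
P(M+4) = 10 × 0.22286^3 × 0.77714^2 = 0.066849
P(M+6) = 10 × 0.22286^2 × 0.77714^3 = 0.233111
P(M+8) = 5 × 0.22286^1 × 0.77714^4 = 0.406443
P(M+10) = 0.77714^5 = 0.283463
The M+8 peak is largest (0.406443); scaling to 100 gives 0.1 : 2.4 : 16.4 : 57.4 : 100.0 : 69.7.

0.1 : 2.4 : 16.4 : 57.4 : 100.0 : 69.7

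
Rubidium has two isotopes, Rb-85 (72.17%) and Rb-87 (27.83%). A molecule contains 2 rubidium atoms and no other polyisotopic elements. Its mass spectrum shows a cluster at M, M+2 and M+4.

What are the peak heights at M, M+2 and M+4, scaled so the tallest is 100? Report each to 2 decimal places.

100.00 : 77.12 : 14.87

Expanding (0.7217 + 0.2783)^2:
P(M) = 0.7217^2 = 0.520851
P(M+2) = 2 × 0.7217^1 × 0.2783^1 = 0.401698
P(M+4) = 0.2783^2 = 0.077451
The M peak is largest (0.520851); scaling to 100 gives 100.00 : 77.12 : 14.87.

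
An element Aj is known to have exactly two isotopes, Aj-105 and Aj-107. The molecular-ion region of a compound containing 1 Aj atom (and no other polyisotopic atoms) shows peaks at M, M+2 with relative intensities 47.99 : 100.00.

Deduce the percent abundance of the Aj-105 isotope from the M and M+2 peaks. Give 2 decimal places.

Write p for the Aj-105 fraction. I(M+2)/I(M) = [C(1,1)·p^0·(1−p)] / p^1 = 1·(1−p)/p = 100.00/47.99 = 2.0838
(1−p)/p = 2.0838/1 = 2.0838  ⇒  p = 1/(1 + 2.0838) = 0.3243
Aj-105: 32.43%, Aj-107: 67.57%.

32.43%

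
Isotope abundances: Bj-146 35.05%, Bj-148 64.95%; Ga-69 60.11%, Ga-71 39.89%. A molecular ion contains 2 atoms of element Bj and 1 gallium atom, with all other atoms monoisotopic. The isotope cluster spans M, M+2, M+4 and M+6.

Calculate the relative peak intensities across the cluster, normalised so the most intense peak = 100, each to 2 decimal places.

16.97 : 74.15 : 100.00 : 38.67

Element Bj pattern (n=2): 0.12285025 : 0.4552995 : 0.42185025
Gallium pattern (n=1): 0.6011 : 0.3989
Convolve the two distributions (both contribute in 2-u steps):
  M: 0.12285025×0.6011 = 0.073845
  M+2: 0.12285025×0.3989 + 0.4552995×0.6011 = 0.322685
  M+4: 0.4552995×0.3989 + 0.42185025×0.6011 = 0.435193
  M+6: 0.42185025×0.3989 = 0.168276
Scale to base peak (0.435193) = 100: 16.97 : 74.15 : 100.00 : 38.67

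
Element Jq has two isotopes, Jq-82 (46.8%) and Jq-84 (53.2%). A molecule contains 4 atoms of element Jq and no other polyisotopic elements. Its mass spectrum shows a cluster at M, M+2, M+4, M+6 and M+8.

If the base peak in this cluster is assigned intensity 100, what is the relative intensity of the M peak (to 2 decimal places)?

Binomial terms of (0.468 + 0.532)^4: M 0.0480, M+2 0.2181, M+4 0.3719, M+6 0.2819, M+8 0.0801 → M+4 is the base peak.
P(M+4) = C(4,2) × 0.468^2 × 0.532^2 = 6 × 0.219024 × 0.283024 = 0.371934 (base)
P(M) = C(4,0) × 0.468^4 × 0.532^0 = 1 × 0.04797151 × 1.0000 = 0.047972
Relative intensity = 0.047972 / 0.371934 × 100 = 12.90

12.90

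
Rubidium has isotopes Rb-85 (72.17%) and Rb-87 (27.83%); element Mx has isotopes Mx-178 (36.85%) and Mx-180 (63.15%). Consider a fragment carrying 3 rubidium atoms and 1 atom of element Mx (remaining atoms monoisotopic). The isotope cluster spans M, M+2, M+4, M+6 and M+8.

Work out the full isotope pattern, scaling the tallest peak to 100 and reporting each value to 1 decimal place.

34.8 : 100.0 : 84.6 : 28.6 : 3.4

Rubidium pattern (n=3): 0.37589809 : 0.43485841 : 0.16768892 : 0.02155458
Element Mx pattern (n=1): 0.3685 : 0.6315
Convolve the two distributions (both contribute in 2-u steps):
  M: 0.37589809×0.3685 = 0.138518
  M+2: 0.37589809×0.6315 + 0.43485841×0.3685 = 0.397625
  M+4: 0.43485841×0.6315 + 0.16768892×0.3685 = 0.336406
  M+6: 0.16768892×0.6315 + 0.02155458×0.3685 = 0.113838
  M+8: 0.02155458×0.6315 = 0.013612
Scale to base peak (0.397625) = 100: 34.8 : 100.0 : 84.6 : 28.6 : 3.4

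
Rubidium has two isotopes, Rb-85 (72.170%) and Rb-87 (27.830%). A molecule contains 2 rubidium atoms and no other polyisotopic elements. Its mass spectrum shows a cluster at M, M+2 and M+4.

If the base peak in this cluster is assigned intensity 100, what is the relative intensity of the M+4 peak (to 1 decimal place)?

14.9

Term probabilities: M 0.5209, M+2 0.4017, M+4 0.0775. Base peak = M.
P(M) = C(2,0) × 0.72170^2 × 0.27830^0 = 1 × 0.52085089 × 1.0000 = 0.520851 (base)
P(M+4) = C(2,2) × 0.72170^0 × 0.27830^2 = 1 × 1.0000 × 0.07745089 = 0.077451
Relative intensity = 0.077451 / 0.520851 × 100 = 14.9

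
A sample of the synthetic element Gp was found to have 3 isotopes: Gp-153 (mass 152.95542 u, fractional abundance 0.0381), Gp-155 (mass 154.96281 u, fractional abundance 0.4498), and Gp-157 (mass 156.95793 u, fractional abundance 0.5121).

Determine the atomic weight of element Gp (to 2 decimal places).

Ar = Σ fᵢ·mᵢ = 0.0381 × 152.95542 + 0.4498 × 154.96281 + 0.5121 × 156.95793
= 5.827602 + 69.702272 + 80.378156 = 155.908030 u

155.91 u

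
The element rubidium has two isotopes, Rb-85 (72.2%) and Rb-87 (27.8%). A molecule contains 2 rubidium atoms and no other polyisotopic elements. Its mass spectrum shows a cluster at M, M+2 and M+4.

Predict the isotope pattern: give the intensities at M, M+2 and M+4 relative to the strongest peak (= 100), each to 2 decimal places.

100.00 : 77.01 : 14.83

Expanding (0.722 + 0.278)^2:
P(M) = 0.722^2 = 0.521284
P(M+2) = 2 × 0.722^1 × 0.278^1 = 0.401432
P(M+4) = 0.278^2 = 0.077284
The M peak is largest (0.521284); scaling to 100 gives 100.00 : 77.01 : 14.83.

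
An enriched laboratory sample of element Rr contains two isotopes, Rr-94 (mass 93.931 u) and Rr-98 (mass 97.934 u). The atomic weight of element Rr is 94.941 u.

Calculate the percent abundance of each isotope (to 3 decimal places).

Rr-94: 74.769%, Rr-98: 25.231%

Writing the weighted mean with unknown fraction x of Rr-94:
93.931·x + 97.934·(1 − x) = 94.941
(93.931 − 97.934)·x = 94.941 − 97.934
x = -2.993 / -4.003 = 0.74769 → 74.769% Rr-94, 25.231% Rr-98.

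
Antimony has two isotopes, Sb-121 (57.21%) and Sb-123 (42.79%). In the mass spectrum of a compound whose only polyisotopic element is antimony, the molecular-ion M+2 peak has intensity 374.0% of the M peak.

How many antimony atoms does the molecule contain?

For n independent Sb atoms, I(M+2)/I(M) = n · (abundance Sb-123) / (abundance Sb-121) = n · 0.4279/0.5721.
n = 3.740 × 0.5721/0.4279 = 5.00 ≈ 5

5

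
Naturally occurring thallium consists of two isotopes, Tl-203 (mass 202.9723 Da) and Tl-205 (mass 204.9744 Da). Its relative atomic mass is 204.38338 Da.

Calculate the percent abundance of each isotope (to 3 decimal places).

Let x be the fractional abundance of Tl-203; then Tl-205 has abundance 1 − x.
202.9723·x + 204.9744·(1 − x) = 204.38338
(202.9723 − 204.9744)·x = 204.38338 − 204.9744
x = -0.59102 / -2.0021 = 0.29520 → 29.520% Tl-203, 70.480% Tl-205.

Tl-203: 29.520%, Tl-205: 70.480%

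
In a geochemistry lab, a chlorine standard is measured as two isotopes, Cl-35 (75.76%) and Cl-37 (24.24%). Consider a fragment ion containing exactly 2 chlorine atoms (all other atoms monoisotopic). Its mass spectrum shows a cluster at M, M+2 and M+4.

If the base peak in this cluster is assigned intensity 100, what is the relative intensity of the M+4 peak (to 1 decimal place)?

10.2

(0.7576 + 0.2424)^2 gives M 0.5740, M+2 0.3673, M+4 0.0588; the largest is M.
P(M) = C(2,0) × 0.7576^2 × 0.2424^0 = 1 × 0.57395776 × 1.0000 = 0.573958 (base)
P(M+4) = C(2,2) × 0.7576^0 × 0.2424^2 = 1 × 1.0000 × 0.05875776 = 0.058758
Relative intensity = 0.058758 / 0.573958 × 100 = 10.2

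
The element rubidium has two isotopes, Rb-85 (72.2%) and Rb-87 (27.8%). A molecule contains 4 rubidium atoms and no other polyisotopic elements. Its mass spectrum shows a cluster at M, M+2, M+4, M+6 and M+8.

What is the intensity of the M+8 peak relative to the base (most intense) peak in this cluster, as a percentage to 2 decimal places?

Term probabilities: M 0.2717, M+2 0.4185, M+4 0.2417, M+6 0.0620, M+8 0.0060. Base peak = M+2.
P(M+2) = C(4,1) × 0.722^3 × 0.278^1 = 4 × 0.37636705 × 0.2780 = 0.418520 (base)
P(M+8) = C(4,4) × 0.722^0 × 0.278^4 = 1 × 1.0000 × 0.00597282 = 0.005973
Relative intensity = 0.005973 / 0.418520 × 100 = 1.43

1.43%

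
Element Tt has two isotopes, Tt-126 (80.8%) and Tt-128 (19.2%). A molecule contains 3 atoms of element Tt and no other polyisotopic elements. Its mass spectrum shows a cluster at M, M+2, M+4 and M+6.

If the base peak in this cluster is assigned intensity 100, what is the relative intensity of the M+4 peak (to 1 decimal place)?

Term probabilities: M 0.5275, M+2 0.3760, M+4 0.0894, M+6 0.0071. Base peak = M.
P(M) = C(3,0) × 0.808^3 × 0.192^0 = 1 × 0.52751411 × 1.0000 = 0.527514 (base)
P(M+4) = C(3,2) × 0.808^1 × 0.192^2 = 3 × 0.8080 × 0.036864 = 0.089358
Relative intensity = 0.089358 / 0.527514 × 100 = 16.9

16.9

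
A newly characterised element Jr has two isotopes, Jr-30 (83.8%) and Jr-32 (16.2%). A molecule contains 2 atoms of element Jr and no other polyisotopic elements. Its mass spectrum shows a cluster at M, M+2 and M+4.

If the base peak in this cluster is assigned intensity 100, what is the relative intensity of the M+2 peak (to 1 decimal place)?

Binomial terms of (0.838 + 0.162)^2: M 0.7022, M+2 0.2715, M+4 0.0262 → M is the base peak.
P(M) = C(2,0) × 0.838^2 × 0.162^0 = 1 × 0.702244 × 1.0000 = 0.702244 (base)
P(M+2) = C(2,1) × 0.838^1 × 0.162^1 = 2 × 0.8380 × 0.1620 = 0.271512
Relative intensity = 0.271512 / 0.702244 × 100 = 38.7

38.7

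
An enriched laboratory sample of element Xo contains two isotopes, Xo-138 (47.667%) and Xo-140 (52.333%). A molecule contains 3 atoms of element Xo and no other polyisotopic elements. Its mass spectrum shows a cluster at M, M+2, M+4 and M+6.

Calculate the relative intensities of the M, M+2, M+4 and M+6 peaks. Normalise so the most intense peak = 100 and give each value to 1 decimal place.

Each Xo atom is independently Xo-138 (p = 0.47667) or Xo-140 (q = 0.52333); the cluster is the binomial expansion (p + q)^3.
P(M) = 0.47667^3 = 0.108306
P(M+2) = 3 × 0.47667^2 × 0.52333^1 = 0.356724
P(M+4) = 3 × 0.47667^1 × 0.52333^2 = 0.391643
P(M+6) = 0.52333^3 = 0.143327
The M+4 peak is largest (0.391643); scaling to 100 gives 27.7 : 91.1 : 100.0 : 36.6.

27.7 : 91.1 : 100.0 : 36.6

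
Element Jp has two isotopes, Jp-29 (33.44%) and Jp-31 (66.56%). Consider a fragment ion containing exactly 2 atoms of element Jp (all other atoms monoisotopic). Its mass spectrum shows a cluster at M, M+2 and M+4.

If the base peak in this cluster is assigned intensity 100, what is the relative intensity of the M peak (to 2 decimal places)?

(0.3344 + 0.6656)^2 gives M 0.1118, M+2 0.4452, M+4 0.4430; the largest is M+2.
P(M+2) = C(2,1) × 0.3344^1 × 0.6656^1 = 2 × 0.3344 × 0.6656 = 0.445153 (base)
P(M) = C(2,0) × 0.3344^2 × 0.6656^0 = 1 × 0.11182336 × 1.0000 = 0.111823
Relative intensity = 0.111823 / 0.445153 × 100 = 25.12

25.12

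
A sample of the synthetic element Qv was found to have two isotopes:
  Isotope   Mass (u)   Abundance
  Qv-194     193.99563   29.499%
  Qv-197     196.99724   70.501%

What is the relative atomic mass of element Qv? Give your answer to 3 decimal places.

The abundance-weighted mean is 0.29499 × 193.99563 + 0.70501 × 196.99724
= 57.226771 + 138.885024 = 196.111795 u

196.112 u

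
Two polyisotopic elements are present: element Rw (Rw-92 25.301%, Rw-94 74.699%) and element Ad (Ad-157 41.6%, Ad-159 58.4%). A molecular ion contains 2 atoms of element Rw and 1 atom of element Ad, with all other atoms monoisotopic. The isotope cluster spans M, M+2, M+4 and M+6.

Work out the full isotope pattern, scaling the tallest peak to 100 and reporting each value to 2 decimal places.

Element Rw pattern (n=2): 0.06401406 : 0.37799188 : 0.55799406
Element Ad pattern (n=1): 0.4160 : 0.5840
Convolve the two distributions (both contribute in 2-u steps):
  M: 0.06401406×0.4160 = 0.026630
  M+2: 0.06401406×0.5840 + 0.37799188×0.4160 = 0.194629
  M+4: 0.37799188×0.5840 + 0.55799406×0.4160 = 0.452873
  M+6: 0.55799406×0.5840 = 0.325869
Scale to base peak (0.452873) = 100: 5.88 : 42.98 : 100.00 : 71.96

5.88 : 42.98 : 100.00 : 71.96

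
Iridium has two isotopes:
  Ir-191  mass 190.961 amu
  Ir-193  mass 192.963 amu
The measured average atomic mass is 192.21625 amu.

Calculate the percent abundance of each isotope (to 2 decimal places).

Ir-191: 37.30%, Ir-193: 62.70%

Writing the weighted mean with unknown fraction x of Ir-191:
190.961·x + 192.963·(1 − x) = 192.21625
(190.961 − 192.963)·x = 192.21625 − 192.963
x = -0.74675 / -2.002 = 0.37300 → 37.30% Ir-191, 62.70% Ir-193.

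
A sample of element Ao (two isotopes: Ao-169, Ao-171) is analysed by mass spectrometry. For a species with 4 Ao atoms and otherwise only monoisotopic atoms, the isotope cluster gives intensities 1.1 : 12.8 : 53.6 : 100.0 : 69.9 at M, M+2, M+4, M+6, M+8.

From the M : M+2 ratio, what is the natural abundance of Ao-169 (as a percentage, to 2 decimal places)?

Let p = fractional abundance of Ao-169. I(M+2)/I(M) = [C(4,1)·p^3·(1−p)] / p^4 = 4·(1−p)/p = 12.8/1.1 = 11.6364
(1−p)/p = 11.6364/4 = 2.9091  ⇒  p = 1/(1 + 2.9091) = 0.2558
Ao-169: 25.58%, Ao-171: 74.42%.

25.58%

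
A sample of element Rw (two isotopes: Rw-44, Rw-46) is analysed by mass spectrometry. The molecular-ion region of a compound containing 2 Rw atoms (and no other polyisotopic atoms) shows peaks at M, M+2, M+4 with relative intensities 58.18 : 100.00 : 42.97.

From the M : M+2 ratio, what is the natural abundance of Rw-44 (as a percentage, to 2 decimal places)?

If p is the fraction of Rw that is Rw-44, then I(M+2)/I(M) = [C(2,1)·p^1·(1−p)] / p^2 = 2·(1−p)/p = 100.00/58.18 = 1.7188
(1−p)/p = 1.7188/2 = 0.8594  ⇒  p = 1/(1 + 0.8594) = 0.5378
Rw-44: 53.78%, Rw-46: 46.22%.

53.78%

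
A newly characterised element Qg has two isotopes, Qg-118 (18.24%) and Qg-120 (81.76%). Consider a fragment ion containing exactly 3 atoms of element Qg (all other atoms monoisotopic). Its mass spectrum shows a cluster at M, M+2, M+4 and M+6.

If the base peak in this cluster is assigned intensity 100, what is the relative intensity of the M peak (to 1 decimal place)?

1.1

Binomial terms of (0.1824 + 0.8176)^3: M 0.0061, M+2 0.0816, M+4 0.3658, M+6 0.5465 → M+6 is the base peak.
P(M+6) = C(3,3) × 0.1824^0 × 0.8176^3 = 1 × 1.0000 × 0.54654088 = 0.546541 (base)
P(M) = C(3,0) × 0.1824^3 × 0.8176^0 = 1 × 0.0060684 × 1.0000 = 0.006068
Relative intensity = 0.006068 / 0.546541 × 100 = 1.1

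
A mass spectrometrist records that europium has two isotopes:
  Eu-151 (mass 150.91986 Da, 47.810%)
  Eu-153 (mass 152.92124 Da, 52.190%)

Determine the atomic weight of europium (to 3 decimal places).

Ar = Σ fᵢ·mᵢ = 0.47810 × 150.91986 + 0.52190 × 152.92124
= 72.154785 + 79.809595 = 151.964380 Da

151.964 Da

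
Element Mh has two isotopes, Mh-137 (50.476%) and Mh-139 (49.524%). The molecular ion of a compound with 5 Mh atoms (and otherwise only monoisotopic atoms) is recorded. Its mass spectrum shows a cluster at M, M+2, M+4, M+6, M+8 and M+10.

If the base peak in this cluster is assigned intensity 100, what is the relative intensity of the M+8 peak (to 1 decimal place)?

(0.50476 + 0.49524)^5 gives M 0.0328, M+2 0.1607, M+4 0.3154, M+6 0.3095, M+8 0.1518, M+10 0.0298; the largest is M+4.
P(M+4) = C(5,2) × 0.50476^3 × 0.49524^2 = 10 × 0.12860409 × 0.24526266 = 0.315418 (base)
P(M+8) = C(5,4) × 0.50476^1 × 0.49524^4 = 5 × 0.50476 × 0.06015377 = 0.151816
Relative intensity = 0.151816 / 0.315418 × 100 = 48.1

48.1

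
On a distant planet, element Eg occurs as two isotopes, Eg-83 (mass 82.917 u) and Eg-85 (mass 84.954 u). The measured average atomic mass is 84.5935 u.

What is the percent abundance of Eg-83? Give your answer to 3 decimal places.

Let x be the fractional abundance of Eg-83; then Eg-85 has abundance 1 − x.
82.917·x + 84.954·(1 − x) = 84.5935
(82.917 − 84.954)·x = 84.5935 − 84.954
x = -0.3605 / -2.037 = 0.17698 → 17.698% Eg-83, 82.302% Eg-85.

17.698%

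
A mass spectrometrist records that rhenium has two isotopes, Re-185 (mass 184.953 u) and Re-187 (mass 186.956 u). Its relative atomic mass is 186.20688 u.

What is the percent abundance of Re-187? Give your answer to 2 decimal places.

Writing the weighted mean with unknown fraction x of Re-185:
184.953·x + 186.956·(1 − x) = 186.20688
(184.953 − 186.956)·x = 186.20688 − 186.956
x = -0.74912 / -2.003 = 0.37400 → 37.40% Re-185, 62.60% Re-187.

62.60%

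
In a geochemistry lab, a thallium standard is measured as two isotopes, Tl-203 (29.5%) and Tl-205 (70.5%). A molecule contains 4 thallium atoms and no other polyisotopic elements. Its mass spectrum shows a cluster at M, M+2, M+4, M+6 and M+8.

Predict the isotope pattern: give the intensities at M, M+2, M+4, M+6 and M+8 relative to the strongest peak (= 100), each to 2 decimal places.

1.83 : 17.51 : 62.77 : 100.00 : 59.75

The 4 Tl atoms are independent, so intensities follow the terms of (0.295 + 0.705)^4.
P(M) = 0.295^4 = 0.007573
P(M+2) = 4 × 0.295^3 × 0.705^1 = 0.072396
P(M+4) = 6 × 0.295^2 × 0.705^2 = 0.259522
P(M+6) = 4 × 0.295^1 × 0.705^3 = 0.413475
P(M+8) = 0.705^4 = 0.247034
The M+6 peak is largest (0.413475); scaling to 100 gives 1.83 : 17.51 : 62.77 : 100.00 : 59.75.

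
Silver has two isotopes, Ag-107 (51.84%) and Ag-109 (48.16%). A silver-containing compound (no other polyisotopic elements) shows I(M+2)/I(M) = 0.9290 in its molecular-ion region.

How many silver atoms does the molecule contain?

1

The M+2/M ratio from n Ag atoms is n · q/p = n · 0.4816/0.5184.
n = 0.9290 × 0.5184/0.4816 = 1.00 ≈ 1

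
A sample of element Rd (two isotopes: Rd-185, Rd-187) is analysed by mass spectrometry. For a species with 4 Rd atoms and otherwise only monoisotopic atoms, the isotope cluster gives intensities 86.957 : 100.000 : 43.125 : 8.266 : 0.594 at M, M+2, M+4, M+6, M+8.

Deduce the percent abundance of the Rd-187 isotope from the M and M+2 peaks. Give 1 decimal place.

22.3%

If p is the fraction of Rd that is Rd-185, then I(M+2)/I(M) = [C(4,1)·p^3·(1−p)] / p^4 = 4·(1−p)/p = 100.000/86.957 = 1.1500
(1−p)/p = 1.1500/4 = 0.2875  ⇒  p = 1/(1 + 0.2875) = 0.7767
Rd-185: 77.7%, Rd-187: 22.3%.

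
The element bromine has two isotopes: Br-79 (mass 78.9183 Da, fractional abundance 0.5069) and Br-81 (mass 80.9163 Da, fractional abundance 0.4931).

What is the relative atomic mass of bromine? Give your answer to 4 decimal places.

79.9035 Da

Ar = Σ fᵢ·mᵢ = 0.5069 × 78.9183 + 0.4931 × 80.9163
= 40.00369 + 39.89983 = 79.90352 Da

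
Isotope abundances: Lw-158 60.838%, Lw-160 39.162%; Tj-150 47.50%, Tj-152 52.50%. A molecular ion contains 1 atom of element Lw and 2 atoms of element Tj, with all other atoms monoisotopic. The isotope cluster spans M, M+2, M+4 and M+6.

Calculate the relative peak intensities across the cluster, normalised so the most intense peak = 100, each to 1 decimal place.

35.0 : 100.0 : 92.7 : 27.6

Element Lw pattern (n=1): 0.60838 : 0.39162
Element Tj pattern (n=2): 0.225625 : 0.49875 : 0.275625
Convolve the two distributions (both contribute in 2-u steps):
  M: 0.60838×0.225625 = 0.137266
  M+2: 0.60838×0.49875 + 0.39162×0.225625 = 0.391789
  M+4: 0.60838×0.275625 + 0.39162×0.49875 = 0.363005
  M+6: 0.39162×0.275625 = 0.107940
Scale to base peak (0.391789) = 100: 35.0 : 100.0 : 92.7 : 27.6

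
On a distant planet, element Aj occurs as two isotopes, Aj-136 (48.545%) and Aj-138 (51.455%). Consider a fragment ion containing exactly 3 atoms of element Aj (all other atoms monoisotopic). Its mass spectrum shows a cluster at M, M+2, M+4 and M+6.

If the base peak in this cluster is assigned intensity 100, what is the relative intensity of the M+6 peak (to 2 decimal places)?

35.33

Term probabilities: M 0.1144, M+2 0.3638, M+4 0.3856, M+6 0.1362. Base peak = M+4.
P(M+4) = C(3,2) × 0.48545^1 × 0.51455^2 = 3 × 0.48545 × 0.2647617 = 0.385586 (base)
P(M+6) = C(3,3) × 0.48545^0 × 0.51455^3 = 1 × 1.0000 × 0.13623313 = 0.136233
Relative intensity = 0.136233 / 0.385586 × 100 = 35.33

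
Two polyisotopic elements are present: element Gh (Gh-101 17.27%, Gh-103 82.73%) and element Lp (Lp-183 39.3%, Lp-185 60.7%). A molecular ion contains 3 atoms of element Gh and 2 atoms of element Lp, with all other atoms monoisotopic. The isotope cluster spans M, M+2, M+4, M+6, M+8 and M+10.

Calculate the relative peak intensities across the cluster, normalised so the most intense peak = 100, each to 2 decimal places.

0.20 : 3.47 : 22.95 : 70.84 : 100.00 : 52.05

Element Gh pattern (n=3): 0.00515083 : 0.07402339 : 0.35460074 : 0.56622504
Element Lp pattern (n=2): 0.154449 : 0.477102 : 0.368449
Convolve the two distributions (both contribute in 2-u steps):
  M: 0.00515083×0.154449 = 0.000796
  M+2: 0.00515083×0.477102 + 0.07402339×0.154449 = 0.013890
  M+4: 0.00515083×0.368449 + 0.07402339×0.477102 + 0.35460074×0.154449 = 0.091982
  M+6: 0.07402339×0.368449 + 0.35460074×0.477102 + 0.56622504×0.154449 = 0.283907
  M+8: 0.35460074×0.368449 + 0.56622504×0.477102 = 0.400799
  M+10: 0.56622504×0.368449 = 0.208625
Scale to base peak (0.400799) = 100: 0.20 : 3.47 : 22.95 : 70.84 : 100.00 : 52.05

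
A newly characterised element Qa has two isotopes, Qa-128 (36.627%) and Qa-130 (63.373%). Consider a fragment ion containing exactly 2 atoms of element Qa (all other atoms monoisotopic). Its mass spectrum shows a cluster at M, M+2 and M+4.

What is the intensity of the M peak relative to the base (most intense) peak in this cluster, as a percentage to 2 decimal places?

28.90%

(0.36627 + 0.63373)^2 gives M 0.1342, M+2 0.4642, M+4 0.4016; the largest is M+2.
P(M+2) = C(2,1) × 0.36627^1 × 0.63373^1 = 2 × 0.36627 × 0.63373 = 0.464233 (base)
P(M) = C(2,0) × 0.36627^2 × 0.63373^0 = 1 × 0.13415371 × 1.0000 = 0.134154
Relative intensity = 0.134154 / 0.464233 × 100 = 28.90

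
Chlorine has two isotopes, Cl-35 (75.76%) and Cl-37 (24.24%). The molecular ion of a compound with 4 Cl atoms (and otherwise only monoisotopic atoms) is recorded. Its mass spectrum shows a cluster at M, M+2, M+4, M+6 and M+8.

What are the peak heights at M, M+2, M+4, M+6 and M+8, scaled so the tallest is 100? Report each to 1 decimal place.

Each Cl atom is independently Cl-35 (p = 0.7576) or Cl-37 (q = 0.2424); the cluster is the binomial expansion (p + q)^4.
P(M) = 0.7576^4 = 0.329428
P(M+2) = 4 × 0.7576^3 × 0.2424^1 = 0.421612
P(M+4) = 6 × 0.7576^2 × 0.2424^2 = 0.202347
P(M+6) = 4 × 0.7576^1 × 0.2424^3 = 0.043162
P(M+8) = 0.2424^4 = 0.003452
The M+2 peak is largest (0.421612); scaling to 100 gives 78.1 : 100.0 : 48.0 : 10.2 : 0.8.

78.1 : 100.0 : 48.0 : 10.2 : 0.8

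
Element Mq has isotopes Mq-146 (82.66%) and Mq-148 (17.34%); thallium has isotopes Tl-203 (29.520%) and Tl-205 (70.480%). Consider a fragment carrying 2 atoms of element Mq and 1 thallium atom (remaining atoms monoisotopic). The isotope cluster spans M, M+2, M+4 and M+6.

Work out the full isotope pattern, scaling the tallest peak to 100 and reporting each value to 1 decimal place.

Element Mq pattern (n=2): 0.68326756 : 0.28666488 : 0.03006756
Thallium pattern (n=1): 0.2952 : 0.7048
Convolve the two distributions (both contribute in 2-u steps):
  M: 0.68326756×0.2952 = 0.201701
  M+2: 0.68326756×0.7048 + 0.28666488×0.2952 = 0.566190
  M+4: 0.28666488×0.7048 + 0.03006756×0.2952 = 0.210917
  M+6: 0.03006756×0.7048 = 0.021192
Scale to base peak (0.566190) = 100: 35.6 : 100.0 : 37.3 : 3.7

35.6 : 100.0 : 37.3 : 3.7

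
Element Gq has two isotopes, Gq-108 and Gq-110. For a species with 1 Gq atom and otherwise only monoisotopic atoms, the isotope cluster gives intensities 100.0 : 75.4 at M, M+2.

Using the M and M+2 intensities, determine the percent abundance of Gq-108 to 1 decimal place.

57.0%

If p is the fraction of Gq that is Gq-108, then I(M+2)/I(M) = [C(1,1)·p^0·(1−p)] / p^1 = 1·(1−p)/p = 75.4/100.0 = 0.7540
(1−p)/p = 0.7540/1 = 0.7540  ⇒  p = 1/(1 + 0.7540) = 0.5701
Gq-108: 57.0%, Gq-110: 43.0%.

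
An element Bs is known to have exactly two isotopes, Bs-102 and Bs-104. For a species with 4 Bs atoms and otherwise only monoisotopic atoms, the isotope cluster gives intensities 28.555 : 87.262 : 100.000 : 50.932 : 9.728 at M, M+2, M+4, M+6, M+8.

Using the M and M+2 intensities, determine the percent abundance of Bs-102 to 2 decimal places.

56.69%

Let p = fractional abundance of Bs-102. I(M+2)/I(M) = [C(4,1)·p^3·(1−p)] / p^4 = 4·(1−p)/p = 87.262/28.555 = 3.0559
(1−p)/p = 3.0559/4 = 0.7640  ⇒  p = 1/(1 + 0.7640) = 0.5669
Bs-102: 56.69%, Bs-104: 43.31%.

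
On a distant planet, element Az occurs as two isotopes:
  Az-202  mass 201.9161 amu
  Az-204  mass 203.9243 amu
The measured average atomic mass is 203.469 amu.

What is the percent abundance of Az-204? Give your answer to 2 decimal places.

77.33%

With x = fraction of Az-202 (so Az-204 is 1 − x):
201.9161·x + 203.9243·(1 − x) = 203.469
(201.9161 − 203.9243)·x = 203.469 − 203.9243
x = -0.4553 / -2.0082 = 0.22672 → 22.67% Az-202, 77.33% Az-204.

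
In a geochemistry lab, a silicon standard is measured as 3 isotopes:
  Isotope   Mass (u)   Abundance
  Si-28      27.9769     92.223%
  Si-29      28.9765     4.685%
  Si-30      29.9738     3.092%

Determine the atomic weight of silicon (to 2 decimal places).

Weight each isotope mass by its fractional abundance: 0.92223 × 27.9769 + 0.04685 × 28.9765 + 0.03092 × 29.9738
= 25.80114 + 1.35755 + 0.92679 = 28.08548 u

28.09 u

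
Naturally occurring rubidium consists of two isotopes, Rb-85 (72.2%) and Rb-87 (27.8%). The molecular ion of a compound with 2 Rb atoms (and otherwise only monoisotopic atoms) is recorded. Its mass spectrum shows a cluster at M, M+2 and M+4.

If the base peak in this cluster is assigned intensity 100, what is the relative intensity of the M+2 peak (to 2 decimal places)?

Binomial terms of (0.722 + 0.278)^2: M 0.5213, M+2 0.4014, M+4 0.0773 → M is the base peak.
P(M) = C(2,0) × 0.722^2 × 0.278^0 = 1 × 0.521284 × 1.0000 = 0.521284 (base)
P(M+2) = C(2,1) × 0.722^1 × 0.278^1 = 2 × 0.7220 × 0.2780 = 0.401432
Relative intensity = 0.401432 / 0.521284 × 100 = 77.01

77.01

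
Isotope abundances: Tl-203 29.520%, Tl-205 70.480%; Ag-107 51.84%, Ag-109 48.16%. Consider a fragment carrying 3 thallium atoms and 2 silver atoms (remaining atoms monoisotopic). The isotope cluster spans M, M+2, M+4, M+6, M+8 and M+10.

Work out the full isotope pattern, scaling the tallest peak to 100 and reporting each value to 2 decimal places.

1.94 : 17.49 : 60.65 : 100.00 : 77.66 : 22.78

Thallium pattern (n=3): 0.02572463 : 0.18425524 : 0.43991564 : 0.35010449
Silver pattern (n=2): 0.26873856 : 0.49932288 : 0.23193856
Convolve the two distributions (both contribute in 2-u steps):
  M: 0.02572463×0.26873856 = 0.006913
  M+2: 0.02572463×0.49932288 + 0.18425524×0.26873856 = 0.062361
  M+4: 0.02572463×0.23193856 + 0.18425524×0.49932288 + 0.43991564×0.26873856 = 0.216192
  M+6: 0.18425524×0.23193856 + 0.43991564×0.49932288 + 0.35010449×0.26873856 = 0.356482
  M+8: 0.43991564×0.23193856 + 0.35010449×0.49932288 = 0.276849
  M+10: 0.35010449×0.23193856 = 0.081203
Scale to base peak (0.356482) = 100: 1.94 : 17.49 : 60.65 : 100.00 : 77.66 : 22.78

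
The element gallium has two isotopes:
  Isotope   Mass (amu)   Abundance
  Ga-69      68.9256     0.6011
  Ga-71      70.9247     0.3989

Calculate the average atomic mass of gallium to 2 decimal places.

69.72 amu

Ar = Σ fᵢ·mᵢ = 0.6011 × 68.9256 + 0.3989 × 70.9247
= 41.43118 + 28.29186 = 69.72304 amu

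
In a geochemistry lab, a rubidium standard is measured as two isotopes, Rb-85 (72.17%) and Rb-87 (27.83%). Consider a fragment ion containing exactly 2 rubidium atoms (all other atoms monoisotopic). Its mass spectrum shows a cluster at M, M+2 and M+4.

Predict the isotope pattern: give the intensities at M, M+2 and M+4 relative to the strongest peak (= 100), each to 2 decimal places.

100.00 : 77.12 : 14.87

Each Rb atom is independently Rb-85 (p = 0.7217) or Rb-87 (q = 0.2783); the cluster is the binomial expansion (p + q)^2.
P(M) = 0.7217^2 = 0.520851
P(M+2) = 2 × 0.7217^1 × 0.2783^1 = 0.401698
P(M+4) = 0.2783^2 = 0.077451
The M peak is largest (0.520851); scaling to 100 gives 100.00 : 77.12 : 14.87.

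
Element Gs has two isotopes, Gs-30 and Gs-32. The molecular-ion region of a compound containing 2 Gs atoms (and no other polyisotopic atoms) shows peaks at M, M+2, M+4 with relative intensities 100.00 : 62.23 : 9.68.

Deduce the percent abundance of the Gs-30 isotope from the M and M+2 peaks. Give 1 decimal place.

76.3%

If p is the fraction of Gs that is Gs-30, then I(M+2)/I(M) = [C(2,1)·p^1·(1−p)] / p^2 = 2·(1−p)/p = 62.23/100.00 = 0.6223
(1−p)/p = 0.6223/2 = 0.3111  ⇒  p = 1/(1 + 0.3111) = 0.7627
Gs-30: 76.3%, Gs-32: 23.7%.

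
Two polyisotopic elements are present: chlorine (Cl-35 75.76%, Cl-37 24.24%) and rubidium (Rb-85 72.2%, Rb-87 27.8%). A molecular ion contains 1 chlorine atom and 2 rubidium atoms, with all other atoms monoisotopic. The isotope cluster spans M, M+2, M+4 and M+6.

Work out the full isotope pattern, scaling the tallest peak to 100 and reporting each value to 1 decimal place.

91.7 : 100.0 : 36.2 : 4.4

Chlorine pattern (n=1): 0.7576 : 0.2424
Rubidium pattern (n=2): 0.521284 : 0.401432 : 0.077284
Convolve the two distributions (both contribute in 2-u steps):
  M: 0.7576×0.521284 = 0.394925
  M+2: 0.7576×0.401432 + 0.2424×0.521284 = 0.430484
  M+4: 0.7576×0.077284 + 0.2424×0.401432 = 0.155857
  M+6: 0.2424×0.077284 = 0.018734
Scale to base peak (0.430484) = 100: 91.7 : 100.0 : 36.2 : 4.4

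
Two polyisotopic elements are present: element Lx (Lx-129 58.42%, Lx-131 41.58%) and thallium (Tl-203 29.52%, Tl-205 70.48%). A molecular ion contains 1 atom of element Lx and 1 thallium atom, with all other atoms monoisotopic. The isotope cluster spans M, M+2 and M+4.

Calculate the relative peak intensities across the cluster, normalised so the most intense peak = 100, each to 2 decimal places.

32.27 : 100.00 : 54.83

Element Lx pattern (n=1): 0.5842 : 0.4158
Thallium pattern (n=1): 0.2952 : 0.7048
Convolve the two distributions (both contribute in 2-u steps):
  M: 0.5842×0.2952 = 0.172456
  M+2: 0.5842×0.7048 + 0.4158×0.2952 = 0.534488
  M+4: 0.4158×0.7048 = 0.293056
Scale to base peak (0.534488) = 100: 32.27 : 100.00 : 54.83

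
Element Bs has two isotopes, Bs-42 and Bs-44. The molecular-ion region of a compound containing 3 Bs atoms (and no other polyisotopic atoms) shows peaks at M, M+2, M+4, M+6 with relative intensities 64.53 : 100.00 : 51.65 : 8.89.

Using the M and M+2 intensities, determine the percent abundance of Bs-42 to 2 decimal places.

Write p for the Bs-42 fraction. I(M+2)/I(M) = [C(3,1)·p^2·(1−p)] / p^3 = 3·(1−p)/p = 100.00/64.53 = 1.5497
(1−p)/p = 1.5497/3 = 0.5166  ⇒  p = 1/(1 + 0.5166) = 0.6594
Bs-42: 65.94%, Bs-44: 34.06%.

65.94%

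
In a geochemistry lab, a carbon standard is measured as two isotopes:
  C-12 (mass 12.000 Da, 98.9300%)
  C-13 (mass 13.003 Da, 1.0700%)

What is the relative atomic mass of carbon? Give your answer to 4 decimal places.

12.0107 Da

The abundance-weighted mean is 0.989300 × 12.000 + 0.010700 × 13.003
= 11.87160 + 0.13913 = 12.01073 Da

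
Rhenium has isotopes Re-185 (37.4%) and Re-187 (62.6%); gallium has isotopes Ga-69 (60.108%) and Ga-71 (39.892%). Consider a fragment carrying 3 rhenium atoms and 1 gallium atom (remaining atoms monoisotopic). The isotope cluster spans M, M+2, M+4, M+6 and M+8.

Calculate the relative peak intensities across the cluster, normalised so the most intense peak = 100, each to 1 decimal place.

8.5 : 48.4 : 100.0 : 87.5 : 26.5

Rhenium pattern (n=3): 0.05231362 : 0.26268713 : 0.43968487 : 0.24531438
Gallium pattern (n=1): 0.60108 : 0.39892
Convolve the two distributions (both contribute in 2-u steps):
  M: 0.05231362×0.60108 = 0.031445
  M+2: 0.05231362×0.39892 + 0.26268713×0.60108 = 0.178765
  M+4: 0.26268713×0.39892 + 0.43968487×0.60108 = 0.369077
  M+6: 0.43968487×0.39892 + 0.24531438×0.60108 = 0.322853
  M+8: 0.24531438×0.39892 = 0.097861
Scale to base peak (0.369077) = 100: 8.5 : 48.4 : 100.0 : 87.5 : 26.5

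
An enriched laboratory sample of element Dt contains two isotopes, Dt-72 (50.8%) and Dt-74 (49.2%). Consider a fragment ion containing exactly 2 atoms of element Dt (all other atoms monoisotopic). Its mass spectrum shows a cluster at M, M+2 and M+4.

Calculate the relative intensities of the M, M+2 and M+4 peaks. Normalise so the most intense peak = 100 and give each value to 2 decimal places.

The 2 Dt atoms are independent, so intensities follow the terms of (0.508 + 0.492)^2.
P(M) = 0.508^2 = 0.258064
P(M+2) = 2 × 0.508^1 × 0.492^1 = 0.499872
P(M+4) = 0.492^2 = 0.242064
The M+2 peak is largest (0.499872); scaling to 100 gives 51.63 : 100.00 : 48.43.

51.63 : 100.00 : 48.43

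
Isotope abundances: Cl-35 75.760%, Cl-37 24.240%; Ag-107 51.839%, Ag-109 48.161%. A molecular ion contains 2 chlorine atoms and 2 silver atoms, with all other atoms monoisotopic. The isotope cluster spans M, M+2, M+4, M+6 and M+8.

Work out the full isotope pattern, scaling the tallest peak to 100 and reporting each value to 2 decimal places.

40.03 : 100.00 : 86.25 : 29.73 : 3.54

Chlorine pattern (n=2): 0.57395776 : 0.36728448 : 0.05875776
Silver pattern (n=2): 0.26872819 : 0.49932362 : 0.23194819
Convolve the two distributions (both contribute in 2-u steps):
  M: 0.57395776×0.26872819 = 0.154239
  M+2: 0.57395776×0.49932362 + 0.36728448×0.26872819 = 0.385290
  M+4: 0.57395776×0.23194819 + 0.36728448×0.49932362 + 0.05875776×0.26872819 = 0.332312
  M+6: 0.36728448×0.23194819 + 0.05875776×0.49932362 = 0.114530
  M+8: 0.05875776×0.23194819 = 0.013629
Scale to base peak (0.385290) = 100: 40.03 : 100.00 : 86.25 : 29.73 : 3.54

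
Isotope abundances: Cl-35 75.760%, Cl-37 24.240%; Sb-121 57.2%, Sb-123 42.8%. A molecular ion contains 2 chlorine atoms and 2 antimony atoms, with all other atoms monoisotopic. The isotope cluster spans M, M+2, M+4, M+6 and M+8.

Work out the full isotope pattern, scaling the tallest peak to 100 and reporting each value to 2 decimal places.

Chlorine pattern (n=2): 0.57395776 : 0.36728448 : 0.05875776
Antimony pattern (n=2): 0.327184 : 0.489632 : 0.183184
Convolve the two distributions (both contribute in 2-u steps):
  M: 0.57395776×0.327184 = 0.187790
  M+2: 0.57395776×0.489632 + 0.36728448×0.327184 = 0.401198
  M+4: 0.57395776×0.183184 + 0.36728448×0.489632 + 0.05875776×0.327184 = 0.304199
  M+6: 0.36728448×0.183184 + 0.05875776×0.489632 = 0.096050
  M+8: 0.05875776×0.183184 = 0.010763
Scale to base peak (0.401198) = 100: 46.81 : 100.00 : 75.82 : 23.94 : 2.68

46.81 : 100.00 : 75.82 : 23.94 : 2.68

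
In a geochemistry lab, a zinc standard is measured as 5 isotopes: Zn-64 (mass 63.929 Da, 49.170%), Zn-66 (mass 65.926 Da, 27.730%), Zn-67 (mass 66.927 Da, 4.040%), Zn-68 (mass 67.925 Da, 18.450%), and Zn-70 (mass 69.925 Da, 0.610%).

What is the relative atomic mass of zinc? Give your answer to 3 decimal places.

65.378 Da

Average mass = Σ (abundance × isotope mass) = 0.49170 × 63.929 + 0.27730 × 65.926 + 0.04040 × 66.927 + 0.18450 × 67.925 + 0.00610 × 69.925
= 31.4339 + 18.2813 + 2.7039 + 12.5322 + 0.4265 = 65.3778 Da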